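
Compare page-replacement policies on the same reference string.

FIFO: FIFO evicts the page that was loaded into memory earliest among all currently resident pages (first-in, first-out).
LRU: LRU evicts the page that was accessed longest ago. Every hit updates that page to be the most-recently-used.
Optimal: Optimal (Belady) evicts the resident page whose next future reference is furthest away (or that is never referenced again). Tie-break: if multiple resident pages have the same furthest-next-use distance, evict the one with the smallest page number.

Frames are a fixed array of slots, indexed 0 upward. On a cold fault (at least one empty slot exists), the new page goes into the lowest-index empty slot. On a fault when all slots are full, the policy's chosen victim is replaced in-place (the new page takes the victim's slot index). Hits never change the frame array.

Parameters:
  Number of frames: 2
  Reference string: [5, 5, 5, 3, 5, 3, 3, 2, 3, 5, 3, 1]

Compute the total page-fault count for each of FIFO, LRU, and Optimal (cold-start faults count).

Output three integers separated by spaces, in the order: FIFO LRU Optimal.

Answer: 6 5 5

Derivation:
--- FIFO ---
  step 0: ref 5 -> FAULT, frames=[5,-] (faults so far: 1)
  step 1: ref 5 -> HIT, frames=[5,-] (faults so far: 1)
  step 2: ref 5 -> HIT, frames=[5,-] (faults so far: 1)
  step 3: ref 3 -> FAULT, frames=[5,3] (faults so far: 2)
  step 4: ref 5 -> HIT, frames=[5,3] (faults so far: 2)
  step 5: ref 3 -> HIT, frames=[5,3] (faults so far: 2)
  step 6: ref 3 -> HIT, frames=[5,3] (faults so far: 2)
  step 7: ref 2 -> FAULT, evict 5, frames=[2,3] (faults so far: 3)
  step 8: ref 3 -> HIT, frames=[2,3] (faults so far: 3)
  step 9: ref 5 -> FAULT, evict 3, frames=[2,5] (faults so far: 4)
  step 10: ref 3 -> FAULT, evict 2, frames=[3,5] (faults so far: 5)
  step 11: ref 1 -> FAULT, evict 5, frames=[3,1] (faults so far: 6)
  FIFO total faults: 6
--- LRU ---
  step 0: ref 5 -> FAULT, frames=[5,-] (faults so far: 1)
  step 1: ref 5 -> HIT, frames=[5,-] (faults so far: 1)
  step 2: ref 5 -> HIT, frames=[5,-] (faults so far: 1)
  step 3: ref 3 -> FAULT, frames=[5,3] (faults so far: 2)
  step 4: ref 5 -> HIT, frames=[5,3] (faults so far: 2)
  step 5: ref 3 -> HIT, frames=[5,3] (faults so far: 2)
  step 6: ref 3 -> HIT, frames=[5,3] (faults so far: 2)
  step 7: ref 2 -> FAULT, evict 5, frames=[2,3] (faults so far: 3)
  step 8: ref 3 -> HIT, frames=[2,3] (faults so far: 3)
  step 9: ref 5 -> FAULT, evict 2, frames=[5,3] (faults so far: 4)
  step 10: ref 3 -> HIT, frames=[5,3] (faults so far: 4)
  step 11: ref 1 -> FAULT, evict 5, frames=[1,3] (faults so far: 5)
  LRU total faults: 5
--- Optimal ---
  step 0: ref 5 -> FAULT, frames=[5,-] (faults so far: 1)
  step 1: ref 5 -> HIT, frames=[5,-] (faults so far: 1)
  step 2: ref 5 -> HIT, frames=[5,-] (faults so far: 1)
  step 3: ref 3 -> FAULT, frames=[5,3] (faults so far: 2)
  step 4: ref 5 -> HIT, frames=[5,3] (faults so far: 2)
  step 5: ref 3 -> HIT, frames=[5,3] (faults so far: 2)
  step 6: ref 3 -> HIT, frames=[5,3] (faults so far: 2)
  step 7: ref 2 -> FAULT, evict 5, frames=[2,3] (faults so far: 3)
  step 8: ref 3 -> HIT, frames=[2,3] (faults so far: 3)
  step 9: ref 5 -> FAULT, evict 2, frames=[5,3] (faults so far: 4)
  step 10: ref 3 -> HIT, frames=[5,3] (faults so far: 4)
  step 11: ref 1 -> FAULT, evict 3, frames=[5,1] (faults so far: 5)
  Optimal total faults: 5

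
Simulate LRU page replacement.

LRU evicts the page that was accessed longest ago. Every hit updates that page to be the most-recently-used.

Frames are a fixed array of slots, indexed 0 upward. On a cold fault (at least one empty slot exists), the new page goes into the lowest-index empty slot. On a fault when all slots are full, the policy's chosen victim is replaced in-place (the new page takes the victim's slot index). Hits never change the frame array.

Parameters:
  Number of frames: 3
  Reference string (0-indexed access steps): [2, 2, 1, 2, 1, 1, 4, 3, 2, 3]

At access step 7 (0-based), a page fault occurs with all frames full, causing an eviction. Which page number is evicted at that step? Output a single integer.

Step 0: ref 2 -> FAULT, frames=[2,-,-]
Step 1: ref 2 -> HIT, frames=[2,-,-]
Step 2: ref 1 -> FAULT, frames=[2,1,-]
Step 3: ref 2 -> HIT, frames=[2,1,-]
Step 4: ref 1 -> HIT, frames=[2,1,-]
Step 5: ref 1 -> HIT, frames=[2,1,-]
Step 6: ref 4 -> FAULT, frames=[2,1,4]
Step 7: ref 3 -> FAULT, evict 2, frames=[3,1,4]
At step 7: evicted page 2

Answer: 2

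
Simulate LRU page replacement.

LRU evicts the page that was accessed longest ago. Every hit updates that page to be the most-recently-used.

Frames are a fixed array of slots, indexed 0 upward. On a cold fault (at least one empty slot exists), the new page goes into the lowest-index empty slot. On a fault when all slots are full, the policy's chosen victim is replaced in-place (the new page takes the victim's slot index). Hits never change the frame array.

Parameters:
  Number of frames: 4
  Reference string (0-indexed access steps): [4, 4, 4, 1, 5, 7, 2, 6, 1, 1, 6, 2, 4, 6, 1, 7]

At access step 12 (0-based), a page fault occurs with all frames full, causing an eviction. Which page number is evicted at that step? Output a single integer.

Step 0: ref 4 -> FAULT, frames=[4,-,-,-]
Step 1: ref 4 -> HIT, frames=[4,-,-,-]
Step 2: ref 4 -> HIT, frames=[4,-,-,-]
Step 3: ref 1 -> FAULT, frames=[4,1,-,-]
Step 4: ref 5 -> FAULT, frames=[4,1,5,-]
Step 5: ref 7 -> FAULT, frames=[4,1,5,7]
Step 6: ref 2 -> FAULT, evict 4, frames=[2,1,5,7]
Step 7: ref 6 -> FAULT, evict 1, frames=[2,6,5,7]
Step 8: ref 1 -> FAULT, evict 5, frames=[2,6,1,7]
Step 9: ref 1 -> HIT, frames=[2,6,1,7]
Step 10: ref 6 -> HIT, frames=[2,6,1,7]
Step 11: ref 2 -> HIT, frames=[2,6,1,7]
Step 12: ref 4 -> FAULT, evict 7, frames=[2,6,1,4]
At step 12: evicted page 7

Answer: 7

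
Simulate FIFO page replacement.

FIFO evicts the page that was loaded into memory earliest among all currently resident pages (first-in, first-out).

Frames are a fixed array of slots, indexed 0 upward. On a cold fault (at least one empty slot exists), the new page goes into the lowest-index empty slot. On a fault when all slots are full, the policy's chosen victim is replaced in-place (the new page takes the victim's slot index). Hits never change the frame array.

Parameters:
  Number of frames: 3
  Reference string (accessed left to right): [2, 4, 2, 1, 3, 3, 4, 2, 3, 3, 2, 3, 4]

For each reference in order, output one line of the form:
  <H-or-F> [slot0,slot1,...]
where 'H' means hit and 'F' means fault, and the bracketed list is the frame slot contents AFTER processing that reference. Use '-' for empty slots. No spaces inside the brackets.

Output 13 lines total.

F [2,-,-]
F [2,4,-]
H [2,4,-]
F [2,4,1]
F [3,4,1]
H [3,4,1]
H [3,4,1]
F [3,2,1]
H [3,2,1]
H [3,2,1]
H [3,2,1]
H [3,2,1]
F [3,2,4]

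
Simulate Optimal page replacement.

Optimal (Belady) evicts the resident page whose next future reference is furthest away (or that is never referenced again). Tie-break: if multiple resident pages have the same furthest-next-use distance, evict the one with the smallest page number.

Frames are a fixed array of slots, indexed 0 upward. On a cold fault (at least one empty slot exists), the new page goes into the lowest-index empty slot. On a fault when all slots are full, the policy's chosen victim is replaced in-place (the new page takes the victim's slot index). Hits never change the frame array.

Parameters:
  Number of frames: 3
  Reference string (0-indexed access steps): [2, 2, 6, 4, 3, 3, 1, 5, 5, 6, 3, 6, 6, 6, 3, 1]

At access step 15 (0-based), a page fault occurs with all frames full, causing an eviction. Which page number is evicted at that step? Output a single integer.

Answer: 3

Derivation:
Step 0: ref 2 -> FAULT, frames=[2,-,-]
Step 1: ref 2 -> HIT, frames=[2,-,-]
Step 2: ref 6 -> FAULT, frames=[2,6,-]
Step 3: ref 4 -> FAULT, frames=[2,6,4]
Step 4: ref 3 -> FAULT, evict 2, frames=[3,6,4]
Step 5: ref 3 -> HIT, frames=[3,6,4]
Step 6: ref 1 -> FAULT, evict 4, frames=[3,6,1]
Step 7: ref 5 -> FAULT, evict 1, frames=[3,6,5]
Step 8: ref 5 -> HIT, frames=[3,6,5]
Step 9: ref 6 -> HIT, frames=[3,6,5]
Step 10: ref 3 -> HIT, frames=[3,6,5]
Step 11: ref 6 -> HIT, frames=[3,6,5]
Step 12: ref 6 -> HIT, frames=[3,6,5]
Step 13: ref 6 -> HIT, frames=[3,6,5]
Step 14: ref 3 -> HIT, frames=[3,6,5]
Step 15: ref 1 -> FAULT, evict 3, frames=[1,6,5]
At step 15: evicted page 3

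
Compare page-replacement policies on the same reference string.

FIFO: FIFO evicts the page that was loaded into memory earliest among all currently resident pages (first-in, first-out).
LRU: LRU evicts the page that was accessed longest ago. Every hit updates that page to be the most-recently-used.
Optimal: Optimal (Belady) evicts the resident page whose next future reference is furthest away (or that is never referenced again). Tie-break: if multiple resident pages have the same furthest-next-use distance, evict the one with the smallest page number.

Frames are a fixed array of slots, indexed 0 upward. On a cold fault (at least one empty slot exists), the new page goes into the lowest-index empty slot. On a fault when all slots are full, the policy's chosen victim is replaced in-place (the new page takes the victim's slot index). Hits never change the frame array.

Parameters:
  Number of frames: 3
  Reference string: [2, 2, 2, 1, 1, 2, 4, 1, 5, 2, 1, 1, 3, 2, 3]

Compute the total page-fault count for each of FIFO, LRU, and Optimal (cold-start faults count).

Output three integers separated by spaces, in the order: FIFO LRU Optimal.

Answer: 7 6 5

Derivation:
--- FIFO ---
  step 0: ref 2 -> FAULT, frames=[2,-,-] (faults so far: 1)
  step 1: ref 2 -> HIT, frames=[2,-,-] (faults so far: 1)
  step 2: ref 2 -> HIT, frames=[2,-,-] (faults so far: 1)
  step 3: ref 1 -> FAULT, frames=[2,1,-] (faults so far: 2)
  step 4: ref 1 -> HIT, frames=[2,1,-] (faults so far: 2)
  step 5: ref 2 -> HIT, frames=[2,1,-] (faults so far: 2)
  step 6: ref 4 -> FAULT, frames=[2,1,4] (faults so far: 3)
  step 7: ref 1 -> HIT, frames=[2,1,4] (faults so far: 3)
  step 8: ref 5 -> FAULT, evict 2, frames=[5,1,4] (faults so far: 4)
  step 9: ref 2 -> FAULT, evict 1, frames=[5,2,4] (faults so far: 5)
  step 10: ref 1 -> FAULT, evict 4, frames=[5,2,1] (faults so far: 6)
  step 11: ref 1 -> HIT, frames=[5,2,1] (faults so far: 6)
  step 12: ref 3 -> FAULT, evict 5, frames=[3,2,1] (faults so far: 7)
  step 13: ref 2 -> HIT, frames=[3,2,1] (faults so far: 7)
  step 14: ref 3 -> HIT, frames=[3,2,1] (faults so far: 7)
  FIFO total faults: 7
--- LRU ---
  step 0: ref 2 -> FAULT, frames=[2,-,-] (faults so far: 1)
  step 1: ref 2 -> HIT, frames=[2,-,-] (faults so far: 1)
  step 2: ref 2 -> HIT, frames=[2,-,-] (faults so far: 1)
  step 3: ref 1 -> FAULT, frames=[2,1,-] (faults so far: 2)
  step 4: ref 1 -> HIT, frames=[2,1,-] (faults so far: 2)
  step 5: ref 2 -> HIT, frames=[2,1,-] (faults so far: 2)
  step 6: ref 4 -> FAULT, frames=[2,1,4] (faults so far: 3)
  step 7: ref 1 -> HIT, frames=[2,1,4] (faults so far: 3)
  step 8: ref 5 -> FAULT, evict 2, frames=[5,1,4] (faults so far: 4)
  step 9: ref 2 -> FAULT, evict 4, frames=[5,1,2] (faults so far: 5)
  step 10: ref 1 -> HIT, frames=[5,1,2] (faults so far: 5)
  step 11: ref 1 -> HIT, frames=[5,1,2] (faults so far: 5)
  step 12: ref 3 -> FAULT, evict 5, frames=[3,1,2] (faults so far: 6)
  step 13: ref 2 -> HIT, frames=[3,1,2] (faults so far: 6)
  step 14: ref 3 -> HIT, frames=[3,1,2] (faults so far: 6)
  LRU total faults: 6
--- Optimal ---
  step 0: ref 2 -> FAULT, frames=[2,-,-] (faults so far: 1)
  step 1: ref 2 -> HIT, frames=[2,-,-] (faults so far: 1)
  step 2: ref 2 -> HIT, frames=[2,-,-] (faults so far: 1)
  step 3: ref 1 -> FAULT, frames=[2,1,-] (faults so far: 2)
  step 4: ref 1 -> HIT, frames=[2,1,-] (faults so far: 2)
  step 5: ref 2 -> HIT, frames=[2,1,-] (faults so far: 2)
  step 6: ref 4 -> FAULT, frames=[2,1,4] (faults so far: 3)
  step 7: ref 1 -> HIT, frames=[2,1,4] (faults so far: 3)
  step 8: ref 5 -> FAULT, evict 4, frames=[2,1,5] (faults so far: 4)
  step 9: ref 2 -> HIT, frames=[2,1,5] (faults so far: 4)
  step 10: ref 1 -> HIT, frames=[2,1,5] (faults so far: 4)
  step 11: ref 1 -> HIT, frames=[2,1,5] (faults so far: 4)
  step 12: ref 3 -> FAULT, evict 1, frames=[2,3,5] (faults so far: 5)
  step 13: ref 2 -> HIT, frames=[2,3,5] (faults so far: 5)
  step 14: ref 3 -> HIT, frames=[2,3,5] (faults so far: 5)
  Optimal total faults: 5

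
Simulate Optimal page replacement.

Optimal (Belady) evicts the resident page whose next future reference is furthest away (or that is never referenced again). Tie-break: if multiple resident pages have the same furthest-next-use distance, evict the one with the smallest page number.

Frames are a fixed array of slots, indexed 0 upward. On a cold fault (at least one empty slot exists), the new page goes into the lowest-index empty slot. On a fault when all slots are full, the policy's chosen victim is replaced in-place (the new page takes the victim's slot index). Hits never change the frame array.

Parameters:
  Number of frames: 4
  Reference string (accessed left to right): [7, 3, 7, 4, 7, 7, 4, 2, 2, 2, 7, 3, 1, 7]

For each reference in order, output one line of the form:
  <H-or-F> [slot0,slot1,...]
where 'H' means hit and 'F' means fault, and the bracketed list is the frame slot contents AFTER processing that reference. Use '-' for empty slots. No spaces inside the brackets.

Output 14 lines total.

F [7,-,-,-]
F [7,3,-,-]
H [7,3,-,-]
F [7,3,4,-]
H [7,3,4,-]
H [7,3,4,-]
H [7,3,4,-]
F [7,3,4,2]
H [7,3,4,2]
H [7,3,4,2]
H [7,3,4,2]
H [7,3,4,2]
F [7,3,4,1]
H [7,3,4,1]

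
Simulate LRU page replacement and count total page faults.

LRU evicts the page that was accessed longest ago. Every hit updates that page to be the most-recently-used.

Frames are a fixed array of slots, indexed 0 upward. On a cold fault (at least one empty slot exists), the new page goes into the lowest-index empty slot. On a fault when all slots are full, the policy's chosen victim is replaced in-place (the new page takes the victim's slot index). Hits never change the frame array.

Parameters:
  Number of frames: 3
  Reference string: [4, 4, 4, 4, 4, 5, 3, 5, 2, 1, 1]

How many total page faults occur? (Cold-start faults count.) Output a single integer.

Answer: 5

Derivation:
Step 0: ref 4 → FAULT, frames=[4,-,-]
Step 1: ref 4 → HIT, frames=[4,-,-]
Step 2: ref 4 → HIT, frames=[4,-,-]
Step 3: ref 4 → HIT, frames=[4,-,-]
Step 4: ref 4 → HIT, frames=[4,-,-]
Step 5: ref 5 → FAULT, frames=[4,5,-]
Step 6: ref 3 → FAULT, frames=[4,5,3]
Step 7: ref 5 → HIT, frames=[4,5,3]
Step 8: ref 2 → FAULT (evict 4), frames=[2,5,3]
Step 9: ref 1 → FAULT (evict 3), frames=[2,5,1]
Step 10: ref 1 → HIT, frames=[2,5,1]
Total faults: 5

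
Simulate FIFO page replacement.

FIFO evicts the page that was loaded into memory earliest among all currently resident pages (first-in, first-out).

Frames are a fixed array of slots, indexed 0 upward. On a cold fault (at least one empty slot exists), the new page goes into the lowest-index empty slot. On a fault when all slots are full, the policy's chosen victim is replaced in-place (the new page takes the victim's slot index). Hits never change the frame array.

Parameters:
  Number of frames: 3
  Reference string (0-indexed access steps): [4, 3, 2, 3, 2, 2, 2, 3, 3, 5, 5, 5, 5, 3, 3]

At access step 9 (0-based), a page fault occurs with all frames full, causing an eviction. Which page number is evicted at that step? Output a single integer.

Step 0: ref 4 -> FAULT, frames=[4,-,-]
Step 1: ref 3 -> FAULT, frames=[4,3,-]
Step 2: ref 2 -> FAULT, frames=[4,3,2]
Step 3: ref 3 -> HIT, frames=[4,3,2]
Step 4: ref 2 -> HIT, frames=[4,3,2]
Step 5: ref 2 -> HIT, frames=[4,3,2]
Step 6: ref 2 -> HIT, frames=[4,3,2]
Step 7: ref 3 -> HIT, frames=[4,3,2]
Step 8: ref 3 -> HIT, frames=[4,3,2]
Step 9: ref 5 -> FAULT, evict 4, frames=[5,3,2]
At step 9: evicted page 4

Answer: 4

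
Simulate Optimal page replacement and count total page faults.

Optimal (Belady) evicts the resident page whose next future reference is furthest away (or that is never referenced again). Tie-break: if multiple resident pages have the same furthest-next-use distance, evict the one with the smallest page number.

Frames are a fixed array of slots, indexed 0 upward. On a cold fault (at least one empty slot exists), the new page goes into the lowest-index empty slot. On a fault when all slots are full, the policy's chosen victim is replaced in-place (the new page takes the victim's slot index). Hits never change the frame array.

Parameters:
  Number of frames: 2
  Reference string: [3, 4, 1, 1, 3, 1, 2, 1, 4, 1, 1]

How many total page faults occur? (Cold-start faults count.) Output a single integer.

Step 0: ref 3 → FAULT, frames=[3,-]
Step 1: ref 4 → FAULT, frames=[3,4]
Step 2: ref 1 → FAULT (evict 4), frames=[3,1]
Step 3: ref 1 → HIT, frames=[3,1]
Step 4: ref 3 → HIT, frames=[3,1]
Step 5: ref 1 → HIT, frames=[3,1]
Step 6: ref 2 → FAULT (evict 3), frames=[2,1]
Step 7: ref 1 → HIT, frames=[2,1]
Step 8: ref 4 → FAULT (evict 2), frames=[4,1]
Step 9: ref 1 → HIT, frames=[4,1]
Step 10: ref 1 → HIT, frames=[4,1]
Total faults: 5

Answer: 5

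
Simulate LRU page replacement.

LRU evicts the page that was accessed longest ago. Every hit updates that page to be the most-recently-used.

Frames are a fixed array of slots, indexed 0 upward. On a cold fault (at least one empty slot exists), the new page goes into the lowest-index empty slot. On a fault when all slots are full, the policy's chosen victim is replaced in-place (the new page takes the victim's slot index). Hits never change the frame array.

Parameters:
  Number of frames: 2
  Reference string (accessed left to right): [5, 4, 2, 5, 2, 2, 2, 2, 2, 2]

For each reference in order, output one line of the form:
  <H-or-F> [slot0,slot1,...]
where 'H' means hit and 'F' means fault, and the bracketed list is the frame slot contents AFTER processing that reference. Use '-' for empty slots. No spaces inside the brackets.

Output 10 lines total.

F [5,-]
F [5,4]
F [2,4]
F [2,5]
H [2,5]
H [2,5]
H [2,5]
H [2,5]
H [2,5]
H [2,5]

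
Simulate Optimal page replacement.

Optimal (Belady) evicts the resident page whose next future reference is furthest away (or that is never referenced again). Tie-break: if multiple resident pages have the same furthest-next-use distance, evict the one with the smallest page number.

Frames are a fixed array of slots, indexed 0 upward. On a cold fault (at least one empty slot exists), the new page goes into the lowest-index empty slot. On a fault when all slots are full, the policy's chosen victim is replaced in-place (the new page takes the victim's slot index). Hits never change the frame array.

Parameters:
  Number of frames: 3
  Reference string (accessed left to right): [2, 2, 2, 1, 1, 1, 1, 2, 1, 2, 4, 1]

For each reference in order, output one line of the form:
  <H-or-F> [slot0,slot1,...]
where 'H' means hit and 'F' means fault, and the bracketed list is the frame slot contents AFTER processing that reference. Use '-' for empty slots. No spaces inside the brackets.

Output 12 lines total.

F [2,-,-]
H [2,-,-]
H [2,-,-]
F [2,1,-]
H [2,1,-]
H [2,1,-]
H [2,1,-]
H [2,1,-]
H [2,1,-]
H [2,1,-]
F [2,1,4]
H [2,1,4]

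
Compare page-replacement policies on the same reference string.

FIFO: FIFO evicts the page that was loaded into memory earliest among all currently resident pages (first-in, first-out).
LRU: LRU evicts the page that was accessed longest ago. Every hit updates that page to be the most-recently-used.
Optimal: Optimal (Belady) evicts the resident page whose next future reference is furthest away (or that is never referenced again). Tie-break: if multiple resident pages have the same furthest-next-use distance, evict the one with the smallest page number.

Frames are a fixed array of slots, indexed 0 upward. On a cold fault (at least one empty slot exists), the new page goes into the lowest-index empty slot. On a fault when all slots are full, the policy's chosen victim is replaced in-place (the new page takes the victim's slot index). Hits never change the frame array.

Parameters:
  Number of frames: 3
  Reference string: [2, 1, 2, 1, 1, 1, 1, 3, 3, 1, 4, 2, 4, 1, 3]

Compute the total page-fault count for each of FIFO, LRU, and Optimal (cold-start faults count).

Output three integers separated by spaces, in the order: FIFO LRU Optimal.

--- FIFO ---
  step 0: ref 2 -> FAULT, frames=[2,-,-] (faults so far: 1)
  step 1: ref 1 -> FAULT, frames=[2,1,-] (faults so far: 2)
  step 2: ref 2 -> HIT, frames=[2,1,-] (faults so far: 2)
  step 3: ref 1 -> HIT, frames=[2,1,-] (faults so far: 2)
  step 4: ref 1 -> HIT, frames=[2,1,-] (faults so far: 2)
  step 5: ref 1 -> HIT, frames=[2,1,-] (faults so far: 2)
  step 6: ref 1 -> HIT, frames=[2,1,-] (faults so far: 2)
  step 7: ref 3 -> FAULT, frames=[2,1,3] (faults so far: 3)
  step 8: ref 3 -> HIT, frames=[2,1,3] (faults so far: 3)
  step 9: ref 1 -> HIT, frames=[2,1,3] (faults so far: 3)
  step 10: ref 4 -> FAULT, evict 2, frames=[4,1,3] (faults so far: 4)
  step 11: ref 2 -> FAULT, evict 1, frames=[4,2,3] (faults so far: 5)
  step 12: ref 4 -> HIT, frames=[4,2,3] (faults so far: 5)
  step 13: ref 1 -> FAULT, evict 3, frames=[4,2,1] (faults so far: 6)
  step 14: ref 3 -> FAULT, evict 4, frames=[3,2,1] (faults so far: 7)
  FIFO total faults: 7
--- LRU ---
  step 0: ref 2 -> FAULT, frames=[2,-,-] (faults so far: 1)
  step 1: ref 1 -> FAULT, frames=[2,1,-] (faults so far: 2)
  step 2: ref 2 -> HIT, frames=[2,1,-] (faults so far: 2)
  step 3: ref 1 -> HIT, frames=[2,1,-] (faults so far: 2)
  step 4: ref 1 -> HIT, frames=[2,1,-] (faults so far: 2)
  step 5: ref 1 -> HIT, frames=[2,1,-] (faults so far: 2)
  step 6: ref 1 -> HIT, frames=[2,1,-] (faults so far: 2)
  step 7: ref 3 -> FAULT, frames=[2,1,3] (faults so far: 3)
  step 8: ref 3 -> HIT, frames=[2,1,3] (faults so far: 3)
  step 9: ref 1 -> HIT, frames=[2,1,3] (faults so far: 3)
  step 10: ref 4 -> FAULT, evict 2, frames=[4,1,3] (faults so far: 4)
  step 11: ref 2 -> FAULT, evict 3, frames=[4,1,2] (faults so far: 5)
  step 12: ref 4 -> HIT, frames=[4,1,2] (faults so far: 5)
  step 13: ref 1 -> HIT, frames=[4,1,2] (faults so far: 5)
  step 14: ref 3 -> FAULT, evict 2, frames=[4,1,3] (faults so far: 6)
  LRU total faults: 6
--- Optimal ---
  step 0: ref 2 -> FAULT, frames=[2,-,-] (faults so far: 1)
  step 1: ref 1 -> FAULT, frames=[2,1,-] (faults so far: 2)
  step 2: ref 2 -> HIT, frames=[2,1,-] (faults so far: 2)
  step 3: ref 1 -> HIT, frames=[2,1,-] (faults so far: 2)
  step 4: ref 1 -> HIT, frames=[2,1,-] (faults so far: 2)
  step 5: ref 1 -> HIT, frames=[2,1,-] (faults so far: 2)
  step 6: ref 1 -> HIT, frames=[2,1,-] (faults so far: 2)
  step 7: ref 3 -> FAULT, frames=[2,1,3] (faults so far: 3)
  step 8: ref 3 -> HIT, frames=[2,1,3] (faults so far: 3)
  step 9: ref 1 -> HIT, frames=[2,1,3] (faults so far: 3)
  step 10: ref 4 -> FAULT, evict 3, frames=[2,1,4] (faults so far: 4)
  step 11: ref 2 -> HIT, frames=[2,1,4] (faults so far: 4)
  step 12: ref 4 -> HIT, frames=[2,1,4] (faults so far: 4)
  step 13: ref 1 -> HIT, frames=[2,1,4] (faults so far: 4)
  step 14: ref 3 -> FAULT, evict 1, frames=[2,3,4] (faults so far: 5)
  Optimal total faults: 5

Answer: 7 6 5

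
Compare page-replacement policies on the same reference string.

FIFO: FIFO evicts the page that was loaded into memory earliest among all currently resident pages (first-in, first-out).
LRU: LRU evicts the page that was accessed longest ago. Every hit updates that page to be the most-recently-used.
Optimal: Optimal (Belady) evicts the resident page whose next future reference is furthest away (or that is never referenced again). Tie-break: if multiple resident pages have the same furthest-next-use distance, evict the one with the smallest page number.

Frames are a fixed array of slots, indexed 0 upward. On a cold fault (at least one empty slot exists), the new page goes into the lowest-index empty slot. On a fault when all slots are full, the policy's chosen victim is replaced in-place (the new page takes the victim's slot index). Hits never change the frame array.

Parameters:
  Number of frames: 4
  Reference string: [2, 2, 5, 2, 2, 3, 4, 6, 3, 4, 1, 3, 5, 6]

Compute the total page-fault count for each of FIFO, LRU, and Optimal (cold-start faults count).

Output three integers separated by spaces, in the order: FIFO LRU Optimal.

--- FIFO ---
  step 0: ref 2 -> FAULT, frames=[2,-,-,-] (faults so far: 1)
  step 1: ref 2 -> HIT, frames=[2,-,-,-] (faults so far: 1)
  step 2: ref 5 -> FAULT, frames=[2,5,-,-] (faults so far: 2)
  step 3: ref 2 -> HIT, frames=[2,5,-,-] (faults so far: 2)
  step 4: ref 2 -> HIT, frames=[2,5,-,-] (faults so far: 2)
  step 5: ref 3 -> FAULT, frames=[2,5,3,-] (faults so far: 3)
  step 6: ref 4 -> FAULT, frames=[2,5,3,4] (faults so far: 4)
  step 7: ref 6 -> FAULT, evict 2, frames=[6,5,3,4] (faults so far: 5)
  step 8: ref 3 -> HIT, frames=[6,5,3,4] (faults so far: 5)
  step 9: ref 4 -> HIT, frames=[6,5,3,4] (faults so far: 5)
  step 10: ref 1 -> FAULT, evict 5, frames=[6,1,3,4] (faults so far: 6)
  step 11: ref 3 -> HIT, frames=[6,1,3,4] (faults so far: 6)
  step 12: ref 5 -> FAULT, evict 3, frames=[6,1,5,4] (faults so far: 7)
  step 13: ref 6 -> HIT, frames=[6,1,5,4] (faults so far: 7)
  FIFO total faults: 7
--- LRU ---
  step 0: ref 2 -> FAULT, frames=[2,-,-,-] (faults so far: 1)
  step 1: ref 2 -> HIT, frames=[2,-,-,-] (faults so far: 1)
  step 2: ref 5 -> FAULT, frames=[2,5,-,-] (faults so far: 2)
  step 3: ref 2 -> HIT, frames=[2,5,-,-] (faults so far: 2)
  step 4: ref 2 -> HIT, frames=[2,5,-,-] (faults so far: 2)
  step 5: ref 3 -> FAULT, frames=[2,5,3,-] (faults so far: 3)
  step 6: ref 4 -> FAULT, frames=[2,5,3,4] (faults so far: 4)
  step 7: ref 6 -> FAULT, evict 5, frames=[2,6,3,4] (faults so far: 5)
  step 8: ref 3 -> HIT, frames=[2,6,3,4] (faults so far: 5)
  step 9: ref 4 -> HIT, frames=[2,6,3,4] (faults so far: 5)
  step 10: ref 1 -> FAULT, evict 2, frames=[1,6,3,4] (faults so far: 6)
  step 11: ref 3 -> HIT, frames=[1,6,3,4] (faults so far: 6)
  step 12: ref 5 -> FAULT, evict 6, frames=[1,5,3,4] (faults so far: 7)
  step 13: ref 6 -> FAULT, evict 4, frames=[1,5,3,6] (faults so far: 8)
  LRU total faults: 8
--- Optimal ---
  step 0: ref 2 -> FAULT, frames=[2,-,-,-] (faults so far: 1)
  step 1: ref 2 -> HIT, frames=[2,-,-,-] (faults so far: 1)
  step 2: ref 5 -> FAULT, frames=[2,5,-,-] (faults so far: 2)
  step 3: ref 2 -> HIT, frames=[2,5,-,-] (faults so far: 2)
  step 4: ref 2 -> HIT, frames=[2,5,-,-] (faults so far: 2)
  step 5: ref 3 -> FAULT, frames=[2,5,3,-] (faults so far: 3)
  step 6: ref 4 -> FAULT, frames=[2,5,3,4] (faults so far: 4)
  step 7: ref 6 -> FAULT, evict 2, frames=[6,5,3,4] (faults so far: 5)
  step 8: ref 3 -> HIT, frames=[6,5,3,4] (faults so far: 5)
  step 9: ref 4 -> HIT, frames=[6,5,3,4] (faults so far: 5)
  step 10: ref 1 -> FAULT, evict 4, frames=[6,5,3,1] (faults so far: 6)
  step 11: ref 3 -> HIT, frames=[6,5,3,1] (faults so far: 6)
  step 12: ref 5 -> HIT, frames=[6,5,3,1] (faults so far: 6)
  step 13: ref 6 -> HIT, frames=[6,5,3,1] (faults so far: 6)
  Optimal total faults: 6

Answer: 7 8 6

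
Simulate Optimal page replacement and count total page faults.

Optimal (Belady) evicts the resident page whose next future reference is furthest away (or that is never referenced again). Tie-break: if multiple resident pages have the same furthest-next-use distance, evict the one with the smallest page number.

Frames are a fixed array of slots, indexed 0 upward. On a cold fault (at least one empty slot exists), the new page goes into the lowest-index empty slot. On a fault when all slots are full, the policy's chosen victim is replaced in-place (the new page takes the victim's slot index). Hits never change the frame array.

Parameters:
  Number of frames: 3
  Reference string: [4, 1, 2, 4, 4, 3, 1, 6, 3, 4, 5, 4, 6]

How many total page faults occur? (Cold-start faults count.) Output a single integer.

Answer: 6

Derivation:
Step 0: ref 4 → FAULT, frames=[4,-,-]
Step 1: ref 1 → FAULT, frames=[4,1,-]
Step 2: ref 2 → FAULT, frames=[4,1,2]
Step 3: ref 4 → HIT, frames=[4,1,2]
Step 4: ref 4 → HIT, frames=[4,1,2]
Step 5: ref 3 → FAULT (evict 2), frames=[4,1,3]
Step 6: ref 1 → HIT, frames=[4,1,3]
Step 7: ref 6 → FAULT (evict 1), frames=[4,6,3]
Step 8: ref 3 → HIT, frames=[4,6,3]
Step 9: ref 4 → HIT, frames=[4,6,3]
Step 10: ref 5 → FAULT (evict 3), frames=[4,6,5]
Step 11: ref 4 → HIT, frames=[4,6,5]
Step 12: ref 6 → HIT, frames=[4,6,5]
Total faults: 6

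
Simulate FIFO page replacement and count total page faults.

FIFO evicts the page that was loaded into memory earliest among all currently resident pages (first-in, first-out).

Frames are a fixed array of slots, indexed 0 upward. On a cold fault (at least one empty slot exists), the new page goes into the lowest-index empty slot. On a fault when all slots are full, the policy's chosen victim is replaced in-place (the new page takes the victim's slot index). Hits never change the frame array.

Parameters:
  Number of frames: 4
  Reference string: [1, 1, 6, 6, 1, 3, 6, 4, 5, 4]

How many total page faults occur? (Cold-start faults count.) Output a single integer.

Step 0: ref 1 → FAULT, frames=[1,-,-,-]
Step 1: ref 1 → HIT, frames=[1,-,-,-]
Step 2: ref 6 → FAULT, frames=[1,6,-,-]
Step 3: ref 6 → HIT, frames=[1,6,-,-]
Step 4: ref 1 → HIT, frames=[1,6,-,-]
Step 5: ref 3 → FAULT, frames=[1,6,3,-]
Step 6: ref 6 → HIT, frames=[1,6,3,-]
Step 7: ref 4 → FAULT, frames=[1,6,3,4]
Step 8: ref 5 → FAULT (evict 1), frames=[5,6,3,4]
Step 9: ref 4 → HIT, frames=[5,6,3,4]
Total faults: 5

Answer: 5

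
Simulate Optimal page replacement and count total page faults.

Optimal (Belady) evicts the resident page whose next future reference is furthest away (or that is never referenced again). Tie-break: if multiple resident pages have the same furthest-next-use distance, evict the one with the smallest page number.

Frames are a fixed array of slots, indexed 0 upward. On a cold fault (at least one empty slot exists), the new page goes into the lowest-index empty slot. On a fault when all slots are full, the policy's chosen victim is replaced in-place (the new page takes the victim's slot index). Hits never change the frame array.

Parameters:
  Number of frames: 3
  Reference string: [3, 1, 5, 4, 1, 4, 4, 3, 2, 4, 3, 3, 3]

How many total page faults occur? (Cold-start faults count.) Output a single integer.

Step 0: ref 3 → FAULT, frames=[3,-,-]
Step 1: ref 1 → FAULT, frames=[3,1,-]
Step 2: ref 5 → FAULT, frames=[3,1,5]
Step 3: ref 4 → FAULT (evict 5), frames=[3,1,4]
Step 4: ref 1 → HIT, frames=[3,1,4]
Step 5: ref 4 → HIT, frames=[3,1,4]
Step 6: ref 4 → HIT, frames=[3,1,4]
Step 7: ref 3 → HIT, frames=[3,1,4]
Step 8: ref 2 → FAULT (evict 1), frames=[3,2,4]
Step 9: ref 4 → HIT, frames=[3,2,4]
Step 10: ref 3 → HIT, frames=[3,2,4]
Step 11: ref 3 → HIT, frames=[3,2,4]
Step 12: ref 3 → HIT, frames=[3,2,4]
Total faults: 5

Answer: 5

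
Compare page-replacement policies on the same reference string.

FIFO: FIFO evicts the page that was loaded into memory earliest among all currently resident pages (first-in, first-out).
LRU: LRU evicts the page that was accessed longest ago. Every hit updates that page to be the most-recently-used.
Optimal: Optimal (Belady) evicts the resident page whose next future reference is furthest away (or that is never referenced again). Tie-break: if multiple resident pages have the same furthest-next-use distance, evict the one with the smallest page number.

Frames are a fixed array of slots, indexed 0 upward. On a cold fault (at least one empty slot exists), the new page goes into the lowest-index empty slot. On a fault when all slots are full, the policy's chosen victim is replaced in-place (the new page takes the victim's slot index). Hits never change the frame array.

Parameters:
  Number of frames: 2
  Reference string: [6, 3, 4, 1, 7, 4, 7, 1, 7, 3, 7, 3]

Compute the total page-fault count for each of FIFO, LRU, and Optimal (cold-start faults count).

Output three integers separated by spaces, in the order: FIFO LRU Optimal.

--- FIFO ---
  step 0: ref 6 -> FAULT, frames=[6,-] (faults so far: 1)
  step 1: ref 3 -> FAULT, frames=[6,3] (faults so far: 2)
  step 2: ref 4 -> FAULT, evict 6, frames=[4,3] (faults so far: 3)
  step 3: ref 1 -> FAULT, evict 3, frames=[4,1] (faults so far: 4)
  step 4: ref 7 -> FAULT, evict 4, frames=[7,1] (faults so far: 5)
  step 5: ref 4 -> FAULT, evict 1, frames=[7,4] (faults so far: 6)
  step 6: ref 7 -> HIT, frames=[7,4] (faults so far: 6)
  step 7: ref 1 -> FAULT, evict 7, frames=[1,4] (faults so far: 7)
  step 8: ref 7 -> FAULT, evict 4, frames=[1,7] (faults so far: 8)
  step 9: ref 3 -> FAULT, evict 1, frames=[3,7] (faults so far: 9)
  step 10: ref 7 -> HIT, frames=[3,7] (faults so far: 9)
  step 11: ref 3 -> HIT, frames=[3,7] (faults so far: 9)
  FIFO total faults: 9
--- LRU ---
  step 0: ref 6 -> FAULT, frames=[6,-] (faults so far: 1)
  step 1: ref 3 -> FAULT, frames=[6,3] (faults so far: 2)
  step 2: ref 4 -> FAULT, evict 6, frames=[4,3] (faults so far: 3)
  step 3: ref 1 -> FAULT, evict 3, frames=[4,1] (faults so far: 4)
  step 4: ref 7 -> FAULT, evict 4, frames=[7,1] (faults so far: 5)
  step 5: ref 4 -> FAULT, evict 1, frames=[7,4] (faults so far: 6)
  step 6: ref 7 -> HIT, frames=[7,4] (faults so far: 6)
  step 7: ref 1 -> FAULT, evict 4, frames=[7,1] (faults so far: 7)
  step 8: ref 7 -> HIT, frames=[7,1] (faults so far: 7)
  step 9: ref 3 -> FAULT, evict 1, frames=[7,3] (faults so far: 8)
  step 10: ref 7 -> HIT, frames=[7,3] (faults so far: 8)
  step 11: ref 3 -> HIT, frames=[7,3] (faults so far: 8)
  LRU total faults: 8
--- Optimal ---
  step 0: ref 6 -> FAULT, frames=[6,-] (faults so far: 1)
  step 1: ref 3 -> FAULT, frames=[6,3] (faults so far: 2)
  step 2: ref 4 -> FAULT, evict 6, frames=[4,3] (faults so far: 3)
  step 3: ref 1 -> FAULT, evict 3, frames=[4,1] (faults so far: 4)
  step 4: ref 7 -> FAULT, evict 1, frames=[4,7] (faults so far: 5)
  step 5: ref 4 -> HIT, frames=[4,7] (faults so far: 5)
  step 6: ref 7 -> HIT, frames=[4,7] (faults so far: 5)
  step 7: ref 1 -> FAULT, evict 4, frames=[1,7] (faults so far: 6)
  step 8: ref 7 -> HIT, frames=[1,7] (faults so far: 6)
  step 9: ref 3 -> FAULT, evict 1, frames=[3,7] (faults so far: 7)
  step 10: ref 7 -> HIT, frames=[3,7] (faults so far: 7)
  step 11: ref 3 -> HIT, frames=[3,7] (faults so far: 7)
  Optimal total faults: 7

Answer: 9 8 7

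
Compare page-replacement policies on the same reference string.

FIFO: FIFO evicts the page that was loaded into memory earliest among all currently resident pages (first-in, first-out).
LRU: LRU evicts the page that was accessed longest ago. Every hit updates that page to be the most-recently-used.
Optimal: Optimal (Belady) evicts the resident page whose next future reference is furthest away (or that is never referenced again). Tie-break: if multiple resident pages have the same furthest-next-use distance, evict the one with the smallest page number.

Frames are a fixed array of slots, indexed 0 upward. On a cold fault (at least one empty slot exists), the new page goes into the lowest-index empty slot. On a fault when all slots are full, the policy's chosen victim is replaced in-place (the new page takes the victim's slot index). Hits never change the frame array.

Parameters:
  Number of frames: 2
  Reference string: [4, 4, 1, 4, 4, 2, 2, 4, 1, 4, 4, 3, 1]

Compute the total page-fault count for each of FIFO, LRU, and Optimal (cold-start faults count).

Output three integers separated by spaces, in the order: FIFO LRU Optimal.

--- FIFO ---
  step 0: ref 4 -> FAULT, frames=[4,-] (faults so far: 1)
  step 1: ref 4 -> HIT, frames=[4,-] (faults so far: 1)
  step 2: ref 1 -> FAULT, frames=[4,1] (faults so far: 2)
  step 3: ref 4 -> HIT, frames=[4,1] (faults so far: 2)
  step 4: ref 4 -> HIT, frames=[4,1] (faults so far: 2)
  step 5: ref 2 -> FAULT, evict 4, frames=[2,1] (faults so far: 3)
  step 6: ref 2 -> HIT, frames=[2,1] (faults so far: 3)
  step 7: ref 4 -> FAULT, evict 1, frames=[2,4] (faults so far: 4)
  step 8: ref 1 -> FAULT, evict 2, frames=[1,4] (faults so far: 5)
  step 9: ref 4 -> HIT, frames=[1,4] (faults so far: 5)
  step 10: ref 4 -> HIT, frames=[1,4] (faults so far: 5)
  step 11: ref 3 -> FAULT, evict 4, frames=[1,3] (faults so far: 6)
  step 12: ref 1 -> HIT, frames=[1,3] (faults so far: 6)
  FIFO total faults: 6
--- LRU ---
  step 0: ref 4 -> FAULT, frames=[4,-] (faults so far: 1)
  step 1: ref 4 -> HIT, frames=[4,-] (faults so far: 1)
  step 2: ref 1 -> FAULT, frames=[4,1] (faults so far: 2)
  step 3: ref 4 -> HIT, frames=[4,1] (faults so far: 2)
  step 4: ref 4 -> HIT, frames=[4,1] (faults so far: 2)
  step 5: ref 2 -> FAULT, evict 1, frames=[4,2] (faults so far: 3)
  step 6: ref 2 -> HIT, frames=[4,2] (faults so far: 3)
  step 7: ref 4 -> HIT, frames=[4,2] (faults so far: 3)
  step 8: ref 1 -> FAULT, evict 2, frames=[4,1] (faults so far: 4)
  step 9: ref 4 -> HIT, frames=[4,1] (faults so far: 4)
  step 10: ref 4 -> HIT, frames=[4,1] (faults so far: 4)
  step 11: ref 3 -> FAULT, evict 1, frames=[4,3] (faults so far: 5)
  step 12: ref 1 -> FAULT, evict 4, frames=[1,3] (faults so far: 6)
  LRU total faults: 6
--- Optimal ---
  step 0: ref 4 -> FAULT, frames=[4,-] (faults so far: 1)
  step 1: ref 4 -> HIT, frames=[4,-] (faults so far: 1)
  step 2: ref 1 -> FAULT, frames=[4,1] (faults so far: 2)
  step 3: ref 4 -> HIT, frames=[4,1] (faults so far: 2)
  step 4: ref 4 -> HIT, frames=[4,1] (faults so far: 2)
  step 5: ref 2 -> FAULT, evict 1, frames=[4,2] (faults so far: 3)
  step 6: ref 2 -> HIT, frames=[4,2] (faults so far: 3)
  step 7: ref 4 -> HIT, frames=[4,2] (faults so far: 3)
  step 8: ref 1 -> FAULT, evict 2, frames=[4,1] (faults so far: 4)
  step 9: ref 4 -> HIT, frames=[4,1] (faults so far: 4)
  step 10: ref 4 -> HIT, frames=[4,1] (faults so far: 4)
  step 11: ref 3 -> FAULT, evict 4, frames=[3,1] (faults so far: 5)
  step 12: ref 1 -> HIT, frames=[3,1] (faults so far: 5)
  Optimal total faults: 5

Answer: 6 6 5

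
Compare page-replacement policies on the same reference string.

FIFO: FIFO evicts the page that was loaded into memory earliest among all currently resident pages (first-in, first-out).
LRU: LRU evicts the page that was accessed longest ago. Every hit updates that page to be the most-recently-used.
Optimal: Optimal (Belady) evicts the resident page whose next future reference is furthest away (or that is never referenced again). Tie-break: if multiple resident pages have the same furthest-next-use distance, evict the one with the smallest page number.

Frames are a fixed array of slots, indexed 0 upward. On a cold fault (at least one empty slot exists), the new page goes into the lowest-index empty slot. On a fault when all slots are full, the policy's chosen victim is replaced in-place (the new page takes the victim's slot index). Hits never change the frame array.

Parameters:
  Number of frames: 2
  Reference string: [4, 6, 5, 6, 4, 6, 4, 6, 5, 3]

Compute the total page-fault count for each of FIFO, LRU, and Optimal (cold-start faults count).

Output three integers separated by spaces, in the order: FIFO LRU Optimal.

--- FIFO ---
  step 0: ref 4 -> FAULT, frames=[4,-] (faults so far: 1)
  step 1: ref 6 -> FAULT, frames=[4,6] (faults so far: 2)
  step 2: ref 5 -> FAULT, evict 4, frames=[5,6] (faults so far: 3)
  step 3: ref 6 -> HIT, frames=[5,6] (faults so far: 3)
  step 4: ref 4 -> FAULT, evict 6, frames=[5,4] (faults so far: 4)
  step 5: ref 6 -> FAULT, evict 5, frames=[6,4] (faults so far: 5)
  step 6: ref 4 -> HIT, frames=[6,4] (faults so far: 5)
  step 7: ref 6 -> HIT, frames=[6,4] (faults so far: 5)
  step 8: ref 5 -> FAULT, evict 4, frames=[6,5] (faults so far: 6)
  step 9: ref 3 -> FAULT, evict 6, frames=[3,5] (faults so far: 7)
  FIFO total faults: 7
--- LRU ---
  step 0: ref 4 -> FAULT, frames=[4,-] (faults so far: 1)
  step 1: ref 6 -> FAULT, frames=[4,6] (faults so far: 2)
  step 2: ref 5 -> FAULT, evict 4, frames=[5,6] (faults so far: 3)
  step 3: ref 6 -> HIT, frames=[5,6] (faults so far: 3)
  step 4: ref 4 -> FAULT, evict 5, frames=[4,6] (faults so far: 4)
  step 5: ref 6 -> HIT, frames=[4,6] (faults so far: 4)
  step 6: ref 4 -> HIT, frames=[4,6] (faults so far: 4)
  step 7: ref 6 -> HIT, frames=[4,6] (faults so far: 4)
  step 8: ref 5 -> FAULT, evict 4, frames=[5,6] (faults so far: 5)
  step 9: ref 3 -> FAULT, evict 6, frames=[5,3] (faults so far: 6)
  LRU total faults: 6
--- Optimal ---
  step 0: ref 4 -> FAULT, frames=[4,-] (faults so far: 1)
  step 1: ref 6 -> FAULT, frames=[4,6] (faults so far: 2)
  step 2: ref 5 -> FAULT, evict 4, frames=[5,6] (faults so far: 3)
  step 3: ref 6 -> HIT, frames=[5,6] (faults so far: 3)
  step 4: ref 4 -> FAULT, evict 5, frames=[4,6] (faults so far: 4)
  step 5: ref 6 -> HIT, frames=[4,6] (faults so far: 4)
  step 6: ref 4 -> HIT, frames=[4,6] (faults so far: 4)
  step 7: ref 6 -> HIT, frames=[4,6] (faults so far: 4)
  step 8: ref 5 -> FAULT, evict 4, frames=[5,6] (faults so far: 5)
  step 9: ref 3 -> FAULT, evict 5, frames=[3,6] (faults so far: 6)
  Optimal total faults: 6

Answer: 7 6 6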